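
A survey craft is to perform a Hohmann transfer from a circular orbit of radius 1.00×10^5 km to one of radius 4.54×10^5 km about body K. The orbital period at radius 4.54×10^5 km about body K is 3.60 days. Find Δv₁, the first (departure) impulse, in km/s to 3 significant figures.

Δv₁ = 5.48 km/s

From Kepler's third law T² = 4π²r³/μ at r = 4.54×10^5 km, T = 3.60 days = 3.60 × 86400 s = 3.1104×10^5 s: μ = 4π²r³/T² = 3.81852×10^7 km³/s².
Transfer-ellipse semi-major axis a_t = (r₁ + r₂)/2 = (1.000×10^5 + 4.540×10^5)/2 = 2.770×10^5 km.
On the circular orbit at r = 1.000×10^5 km, v_c = √(μ/r) = 19.541 km/s.
Transfer-orbit speed at the same r (vis-viva, a = a_t): v_t = √[μ(2/r − 1/a_t)] = 25.017 km/s.
Δv₁ = |v_t − v_c| = |25.017 − 19.541| = 5.476 km/s.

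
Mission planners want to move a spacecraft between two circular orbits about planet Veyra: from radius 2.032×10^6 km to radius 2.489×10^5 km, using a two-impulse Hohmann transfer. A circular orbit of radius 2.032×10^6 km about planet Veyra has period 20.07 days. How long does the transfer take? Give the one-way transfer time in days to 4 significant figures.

t = 4.219 days

From Kepler's third law T² = 4π²r³/μ at r = 2.032×10^6 km, T = 20.07 days = 20.07 × 86400 s = 1.734048×10^6 s: μ = 4π²r³/T² = 1.10156×10^8 km³/s².
Transfer-ellipse semi-major axis a_t = (r₁ + r₂)/2 = (2.032×10^6 + 2.489×10^5)/2 = 1.14045×10^6 km.
Half the transfer-orbit period gives t = π√(a_t³/μ) = 3.6455×10^5 s.
Converting: 3.6455×10^5 s ÷ 86400 s/day = 4.219 days.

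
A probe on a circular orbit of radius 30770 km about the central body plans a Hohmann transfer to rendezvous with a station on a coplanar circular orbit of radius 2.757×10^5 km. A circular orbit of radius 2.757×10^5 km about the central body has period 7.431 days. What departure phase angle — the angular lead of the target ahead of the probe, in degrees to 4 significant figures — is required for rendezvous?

φ = 105.4°

From Kepler's third law T² = 4π²r³/μ at r = 2.757×10^5 km, T = 7.431 days = 7.431 × 86400 s = 6.420384×10^5 s: μ = 4π²r³/T² = 2.00700×10^6 km³/s².
Transfer-ellipse semi-major axis a_t = (r₁ + r₂)/2 = (30770 + 2.757×10^5)/2 = 1.53235×10^5 km.
The half-period of the transfer ellipse is t = π√(a_t³/μ) = 1.3302×10^5 s.
Target angular speed ω₂ = √(μ/r₂³) = 9.7863×10^-6 rad/s.
Angle swept by the target during transfer: ω₂·t = 1.3018 rad = 74.59°.
The probe traverses 180° on the transfer ellipse, so the target must lead by 180° − 74.59° = 105.4°.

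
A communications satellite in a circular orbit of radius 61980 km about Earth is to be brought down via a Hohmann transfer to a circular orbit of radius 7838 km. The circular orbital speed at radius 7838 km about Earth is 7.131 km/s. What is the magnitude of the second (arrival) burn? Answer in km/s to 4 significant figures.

Δv₂ = 2.371 km/s

From the circular-orbit relation v² = μ/r at r = 7838 km: μ = v²r = (7.131)² × 7838 = 3.98571×10^5 km³/s².
Semi-major axis of the transfer orbit: a_t = (61980 + 7838)/2 = 34909 km.
Circular speed at r = 7838 km: v_c = √(μ/r) = 7.131 km/s.
Vis-viva on the transfer ellipse at r = 7838 km gives v_t = √[μ(2/r − 1/a_t)] = 9.502 km/s.
Δv₂ = |v_t − v_c| = |9.502 − 7.131| = 2.371 km/s.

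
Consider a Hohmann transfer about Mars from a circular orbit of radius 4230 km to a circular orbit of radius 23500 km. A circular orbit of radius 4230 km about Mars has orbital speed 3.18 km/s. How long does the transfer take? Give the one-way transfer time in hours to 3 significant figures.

From the circular-orbit relation v² = μ/r at r = 4230 km: μ = v²r = (3.18)² × 4230 = 42775.5 km³/s².
Transfer-ellipse semi-major axis a_t = (r₁ + r₂)/2 = (4230 + 23500)/2 = 13865 km.
By Kepler's third law the transfer-orbit period is T = 2π√(a_t³/μ), so t = T/2 = 24800 s.
Converting: 24800 s ÷ 3600 s/hour = 6.89 hours.

t = 6.89 hours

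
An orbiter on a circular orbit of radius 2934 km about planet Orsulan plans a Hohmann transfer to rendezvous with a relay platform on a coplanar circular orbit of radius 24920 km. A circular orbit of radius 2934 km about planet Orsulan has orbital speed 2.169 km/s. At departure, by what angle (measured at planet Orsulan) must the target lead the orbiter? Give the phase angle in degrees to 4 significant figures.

From the circular-orbit relation v² = μ/r at r = 2934 km: μ = v²r = (2.169)² × 2934 = 13803.2 km³/s².
Semi-major axis of the transfer orbit: a_t = (2934 + 24920)/2 = 13927 km.
Transfer time t = π√(a_t³/μ) = 43949 s.
Target angular speed ω₂ = √(μ/r₂³) = 2.9865×10^-5 rad/s.
Angle swept by the target during transfer: ω₂·t = 1.3125 rad = 75.20°.
Arrival is 180° from departure on the ellipse, so φ = 180° − 75.20° = 104.8°.

φ = 104.8°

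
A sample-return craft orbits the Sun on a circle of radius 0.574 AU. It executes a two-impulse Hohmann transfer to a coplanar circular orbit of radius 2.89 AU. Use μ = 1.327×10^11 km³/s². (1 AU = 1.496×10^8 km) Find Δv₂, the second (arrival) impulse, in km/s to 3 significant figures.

Δv₂ = 7.43 km/s

In km: r₁ = 0.574 × 1.496×10^8 = 8.58704×10^7 km; r₂ = 2.89 × 1.496×10^8 = 4.32344×10^8 km.
The Hohmann ellipse has a_t = (r₁ + r₂)/2 = 2.591072×10^8 km.
On the circular orbit at r = 4.32344×10^8 km, v_c = √(μ/r) = 17.5195 km/s.
Vis-viva on the transfer ellipse at r = 4.32344×10^8 km gives v_t = √[μ(2/r − 1/a_t)] = 10.0856 km/s.
Δv₂ = |v_t − v_c| = |10.0856 − 17.5195| = 7.434 km/s.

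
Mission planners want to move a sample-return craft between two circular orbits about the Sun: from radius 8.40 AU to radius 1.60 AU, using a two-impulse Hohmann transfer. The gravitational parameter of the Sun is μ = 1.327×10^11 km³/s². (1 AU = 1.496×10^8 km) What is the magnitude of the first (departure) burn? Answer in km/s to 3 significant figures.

In km: r₁ = 8.40 × 1.496×10^8 = 1.25664×10^9 km; r₂ = 1.60 × 1.496×10^8 = 2.3936×10^8 km.
Semi-major axis of the transfer orbit: a_t = (1.25664×10^9 + 2.3936×10^8)/2 = 7.480×10^8 km.
On the circular orbit at r = 1.25664×10^9 km, v_c = √(μ/r) = 10.276 km/s.
Transfer-orbit speed at the same r (vis-viva, a = a_t): v_t = √[μ(2/r − 1/a_t)] = 5.8131 km/s.
Δv₁ = |v_t − v_c| = |5.8131 − 10.276| = 4.463 km/s.

Δv₁ = 4.46 km/s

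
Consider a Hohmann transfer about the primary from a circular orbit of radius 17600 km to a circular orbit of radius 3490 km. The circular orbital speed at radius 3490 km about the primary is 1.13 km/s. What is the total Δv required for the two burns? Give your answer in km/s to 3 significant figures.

From the circular-orbit relation v² = μ/r at r = 3490 km: μ = v²r = (1.13)² × 3490 = 4456.38 km³/s².
The Hohmann ellipse has a_t = (r₁ + r₂)/2 = 10545 km.
At r₁ the circular-orbit speed is v₁ = √(μ/r₁) = 0.5032 km/s.
On the transfer ellipse at r₁, v² = μ(2/r − 1/a) gives v_a = √[μ(2/r₁ − 1/a_t)] = 0.2895 km/s.
First burn Δv₁ = |v_a − v₁| = 0.2137 km/s.
At r₂, v₂ = √(μ/r₂) = 1.1300 km/s.
Transfer-orbit speed at r₂: v_p = √[μ(2/r₂ − 1/a_t)] = 1.4599 km/s.
Second burn Δv₂ = |v₂ − v_p| = 0.3299 km/s.
Total Δv = Δv₁ + Δv₂ = 0.5436 km/s.

Δv = 0.544 km/s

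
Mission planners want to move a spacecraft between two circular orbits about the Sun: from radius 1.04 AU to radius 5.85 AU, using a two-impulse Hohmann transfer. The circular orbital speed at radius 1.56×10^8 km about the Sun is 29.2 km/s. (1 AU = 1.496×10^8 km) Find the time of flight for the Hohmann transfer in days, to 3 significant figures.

t = 1170 days

From the circular-orbit relation v² = μ/r at r = 1.56×10^8 km: μ = v²r = (29.2)² × 1.56×10^8 = 1.33012×10^11 km³/s².
In km: r₁ = 1.04 × 1.496×10^8 = 1.55584×10^8 km; r₂ = 5.85 × 1.496×10^8 = 8.7516×10^8 km.
Semi-major axis of the transfer orbit: a_t = (1.55584×10^8 + 8.7516×10^8)/2 = 5.15372×10^8 km.
By Kepler's third law the transfer-orbit period is T = 2π√(a_t³/μ), so t = T/2 = 1.008×10^8 s.
Converting: 1.008×10^8 s ÷ 86400 s/day = 1170 days.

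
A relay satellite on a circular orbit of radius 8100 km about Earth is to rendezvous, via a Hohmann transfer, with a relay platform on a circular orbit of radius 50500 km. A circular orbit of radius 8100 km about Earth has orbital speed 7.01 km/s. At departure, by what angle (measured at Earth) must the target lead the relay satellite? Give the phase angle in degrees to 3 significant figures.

φ = 100°

From the circular-orbit relation v² = μ/r at r = 8100 km: μ = v²r = (7.01)² × 8100 = 3.98035×10^5 km³/s².
Semi-major axis of the transfer orbit: a_t = (8100 + 50500)/2 = 29300 km.
Transfer time t = π√(a_t³/μ) = 24974 s.
The target's mean motion on its circular orbit is ω₂ = √(μ/r₂³) = 5.5593×10^-5 rad/s.
Angle swept by the target during transfer: ω₂·t = 1.3884 rad = 79.55°.
The relay satellite traverses 180° on the transfer ellipse, so the target must lead by 180° − 79.55° = 100°.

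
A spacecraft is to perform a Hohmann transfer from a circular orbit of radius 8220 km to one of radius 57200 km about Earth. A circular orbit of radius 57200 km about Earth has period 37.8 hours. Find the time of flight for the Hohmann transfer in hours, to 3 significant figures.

From Kepler's third law T² = 4π²r³/μ at r = 57200 km, T = 37.8 hours = 37.8 × 3600 s = 1.3608×10^5 s: μ = 4π²r³/T² = 3.98987×10^5 km³/s².
Semi-major axis of the transfer orbit: a_t = (8220 + 57200)/2 = 32710 km.
By Kepler's third law the transfer-orbit period is T = 2π√(a_t³/μ), so t = T/2 = 29420 s.
Converting: 29420 s ÷ 3600 s/hour = 8.17 hours.

t = 8.17 hours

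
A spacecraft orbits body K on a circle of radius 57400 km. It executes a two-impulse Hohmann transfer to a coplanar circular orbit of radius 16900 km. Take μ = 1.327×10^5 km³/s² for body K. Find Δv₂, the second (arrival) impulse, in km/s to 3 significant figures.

Δv₂ = 0.681 km/s

The Hohmann ellipse has a_t = (r₁ + r₂)/2 = 37150 km.
On the circular orbit at r = 16900 km, v_c = √(μ/r) = 2.802 km/s.
Vis-viva on the transfer ellipse at r = 16900 km gives v_t = √[μ(2/r − 1/a_t)] = 3.483 km/s.
Δv₂ = |v_t − v_c| = |3.483 − 2.802| = 0.6810 km/s.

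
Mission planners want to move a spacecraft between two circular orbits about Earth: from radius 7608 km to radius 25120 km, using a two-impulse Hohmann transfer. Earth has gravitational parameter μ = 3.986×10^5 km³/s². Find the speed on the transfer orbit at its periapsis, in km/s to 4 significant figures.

v = 8.968 km/s

The Hohmann ellipse has a_t = (r₁ + r₂)/2 = 16364 km.
At periapsis, r = 7608 km.
Applying v² = μ(2/r − 1/a_t): v = 8.968 km/s.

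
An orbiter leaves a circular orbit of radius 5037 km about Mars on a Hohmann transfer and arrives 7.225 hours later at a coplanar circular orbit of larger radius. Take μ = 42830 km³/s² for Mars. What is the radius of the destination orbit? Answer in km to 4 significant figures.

r₂ = 23600 km

Transfer time t = 7.225 hours = 26010 s, and t = π√(a_t³/μ).
So a_t = (μ t²/π²)^(1/3) = (42830 × (26010)² / π²)^(1/3) = 14319 km.
Since a_t = (r₁ + r₂)/2, r₂ = 2a_t − r₁ = 2×14319 − 5037 = 23601 km.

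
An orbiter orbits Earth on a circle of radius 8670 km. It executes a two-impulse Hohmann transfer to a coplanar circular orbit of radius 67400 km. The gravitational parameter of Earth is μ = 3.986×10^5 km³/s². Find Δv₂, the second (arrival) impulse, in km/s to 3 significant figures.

Transfer-ellipse semi-major axis a_t = (r₁ + r₂)/2 = (8670 + 67400)/2 = 38035 km.
On the circular orbit at r = 67400 km, v_c = √(μ/r) = 2.432 km/s.
Vis-viva on the transfer ellipse at r = 67400 km gives v_t = √[μ(2/r − 1/a_t)] = 1.161 km/s.
Δv₂ = |v_t − v_c| = |1.161 − 2.432| = 1.271 km/s.

Δv₂ = 1.27 km/s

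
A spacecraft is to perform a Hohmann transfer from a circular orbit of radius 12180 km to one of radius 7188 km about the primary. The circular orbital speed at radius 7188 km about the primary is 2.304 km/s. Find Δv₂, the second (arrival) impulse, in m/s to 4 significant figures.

From the circular-orbit relation v² = μ/r at r = 7188 km: μ = v²r = (2.304)² × 7188 = 38156.9 km³/s².
Semi-major axis of the transfer orbit: a_t = (12180 + 7188)/2 = 9684 km.
On the circular orbit at r = 7188 km, v_c = √(μ/r) = 2.3040 km/s.
Vis-viva on the transfer ellipse at r = 7188 km gives v_t = √[μ(2/r − 1/a_t)] = 2.5839 km/s.
Δv₂ = |v_t − v_c| = |2.5839 − 2.3040| = 0.2799 km/s.

Δv₂ = 279.9 m/s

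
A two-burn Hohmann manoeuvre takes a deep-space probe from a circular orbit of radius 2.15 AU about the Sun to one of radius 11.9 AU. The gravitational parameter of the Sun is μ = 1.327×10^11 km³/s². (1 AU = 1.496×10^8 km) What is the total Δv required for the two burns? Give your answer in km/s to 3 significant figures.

In km: r₁ = 2.15 × 1.496×10^8 = 3.2164×10^8 km; r₂ = 11.9 × 1.496×10^8 = 1.78024×10^9 km.
The Hohmann ellipse has a_t = (r₁ + r₂)/2 = 1.05094×10^9 km.
At r₁ the circular-orbit speed is v₁ = √(μ/r₁) = 20.3119 km/s.
On the transfer ellipse at r₁, vis-viva equation gives v_p = √[μ(2/r₁ − 1/a_t)] = 26.4363 km/s.
First burn Δv₁ = |v_p − v₁| = 6.1244 km/s.
At r₂, v₂ = √(μ/r₂) = 8.6337 km/s.
Transfer-orbit speed at r₂: v_a = √[μ(2/r₂ − 1/a_t)] = 4.7763 km/s.
Second burn Δv₂ = |v₂ − v_a| = 3.8574 km/s.
Total Δv = Δv₁ + Δv₂ = 9.982 km/s.

Δv = 9.98 km/s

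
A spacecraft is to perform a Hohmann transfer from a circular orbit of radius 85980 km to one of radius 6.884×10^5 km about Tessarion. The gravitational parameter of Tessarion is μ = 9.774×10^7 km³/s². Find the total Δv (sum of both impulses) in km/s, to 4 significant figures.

Transfer-ellipse semi-major axis a_t = (r₁ + r₂)/2 = (85980 + 6.884×10^5)/2 = 3.8719×10^5 km.
Circular speed at r₁: v₁ = √(μ/r₁) = √(9.774×10^7/85980) = 33.72 km/s.
On the transfer ellipse at r₁, vis-viva equation gives v_p = √[μ(2/r₁ − 1/a_t)] = 44.96 km/s.
First burn Δv₁ = |v_p − v₁| = 11.24 km/s.
At r₂, v₂ = √(μ/r₂) = 11.916 km/s.
Transfer-orbit speed at r₂: v_a = √[μ(2/r₂ − 1/a_t)] = 5.6150 km/s.
Second burn Δv₂ = |v₂ − v_a| = 6.301 km/s.
Δv = Δv₁ + Δv₂ = 11.24 + 6.301 = 17.54 km/s.

Δv = 17.54 km/s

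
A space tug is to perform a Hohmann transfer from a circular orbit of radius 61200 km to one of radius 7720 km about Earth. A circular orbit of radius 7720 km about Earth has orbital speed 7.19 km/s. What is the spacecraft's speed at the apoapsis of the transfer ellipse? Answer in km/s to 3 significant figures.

v = 1.21 km/s

From the circular-orbit relation v² = μ/r at r = 7720 km: μ = v²r = (7.19)² × 7720 = 3.99094×10^5 km³/s².
Transfer-ellipse semi-major axis a_t = (r₁ + r₂)/2 = (61200 + 7720)/2 = 34460 km.
At apoapsis, r = 61200 km.
Vis-viva: v = √[μ(2/r − 1/a_t)] = √[3.99094×10^5 × (2/61200 − 1/34460)] = 1.209 km/s.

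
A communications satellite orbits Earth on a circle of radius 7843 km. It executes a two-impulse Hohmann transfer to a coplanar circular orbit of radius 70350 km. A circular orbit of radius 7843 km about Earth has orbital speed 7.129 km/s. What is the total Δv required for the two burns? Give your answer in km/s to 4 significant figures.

From the circular-orbit relation v² = μ/r at r = 7843 km: μ = v²r = (7.129)² × 7843 = 3.98602×10^5 km³/s².
The Hohmann ellipse has a_t = (r₁ + r₂)/2 = 39096.5 km.
Circular speed at r₁: v₁ = √(μ/r₁) = √(3.98602×10^5/7843) = 7.129 km/s.
On the transfer ellipse at r₁, v² = μ(2/r − 1/a) gives v_p = √[μ(2/r₁ − 1/a_t)] = 9.563 km/s.
First burn Δv₁ = |v_p − v₁| = 2.434 km/s.
At r₂, v₂ = √(μ/r₂) = 2.380 km/s.
Transfer-orbit speed at r₂: v_a = √[μ(2/r₂ − 1/a_t)] = 1.066 km/s.
Second burn Δv₂ = |v₂ − v_a| = 1.314 km/s.
Total Δv = Δv₁ + Δv₂ = 3.748 km/s.

Δv = 3.748 km/s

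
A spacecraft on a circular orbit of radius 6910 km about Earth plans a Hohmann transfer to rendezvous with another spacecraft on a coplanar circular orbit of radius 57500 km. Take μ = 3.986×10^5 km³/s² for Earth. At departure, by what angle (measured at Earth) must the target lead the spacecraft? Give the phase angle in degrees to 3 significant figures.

φ = 105°

Semi-major axis of the transfer orbit: a_t = (6910 + 57500)/2 = 32205 km.
Transfer time t = π√(a_t³/μ) = 28758 s.
Target angular speed ω₂ = √(μ/r₂³) = 4.5790×10^-5 rad/s.
Angle swept by the target during transfer: ω₂·t = 1.3168 rad = 75.45°.
The spacecraft traverses 180° on the transfer ellipse, so the target must lead by 180° − 75.45° = 105°.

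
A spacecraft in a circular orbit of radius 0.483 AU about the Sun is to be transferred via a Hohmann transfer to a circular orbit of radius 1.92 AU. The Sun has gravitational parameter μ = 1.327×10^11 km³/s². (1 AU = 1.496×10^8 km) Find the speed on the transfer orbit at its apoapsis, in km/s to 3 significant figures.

v = 13.6 km/s

In km: r₁ = 0.483 × 1.496×10^8 = 7.22568×10^7 km; r₂ = 1.92 × 1.496×10^8 = 2.87232×10^8 km.
Transfer-ellipse semi-major axis a_t = (r₁ + r₂)/2 = (7.22568×10^7 + 2.87232×10^8)/2 = 1.797444×10^8 km.
The apoapsis of the transfer ellipse is at r = 2.87232×10^8 km.
Vis-viva: v = √[μ(2/r − 1/a_t)] = √[1.327×10^11 × (2/2.87232×10^8 − 1/1.797444×10^8)] = 13.63 km/s.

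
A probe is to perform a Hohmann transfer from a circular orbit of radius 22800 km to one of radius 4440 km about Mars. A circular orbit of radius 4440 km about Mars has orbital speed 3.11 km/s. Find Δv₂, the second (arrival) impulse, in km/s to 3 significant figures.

Δv₂ = 0.914 km/s

From the circular-orbit relation v² = μ/r at r = 4440 km: μ = v²r = (3.11)² × 4440 = 42944.1 km³/s².
Transfer-ellipse semi-major axis a_t = (r₁ + r₂)/2 = (22800 + 4440)/2 = 13620 km.
On the circular orbit at r = 4440 km, v_c = √(μ/r) = 3.1100 km/s.
Vis-viva on the transfer ellipse at r = 4440 km gives v_t = √[μ(2/r − 1/a_t)] = 4.0238 km/s.
Δv₂ = |v_t − v_c| = |4.0238 − 3.1100| = 0.9138 km/s.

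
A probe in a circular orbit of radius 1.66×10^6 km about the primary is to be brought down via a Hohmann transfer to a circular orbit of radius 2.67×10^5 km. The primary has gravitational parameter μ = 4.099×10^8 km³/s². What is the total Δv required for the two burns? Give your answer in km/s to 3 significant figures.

Semi-major axis of the transfer orbit: a_t = (1.660×10^6 + 2.670×10^5)/2 = 9.635×10^5 km.
At r₁ the circular-orbit speed is v₁ = √(μ/r₁) = 15.714 km/s.
Transfer-orbit speed at r₁ (v² = μ(2/r − 1/a)): v_a = √[μ(2/r₁ − 1/a_t)] = 8.2721 km/s.
First burn Δv₁ = |v_a − v₁| = 7.442 km/s.
At r₂, v₂ = √(μ/r₂) = 39.18 km/s.
Transfer-orbit speed at r₂: v_p = √[μ(2/r₂ − 1/a_t)] = 51.43 km/s.
Second burn Δv₂ = |v₂ − v_p| = 12.25 km/s.
Total Δv = Δv₁ + Δv₂ = 19.69 km/s.

Δv = 19.7 km/s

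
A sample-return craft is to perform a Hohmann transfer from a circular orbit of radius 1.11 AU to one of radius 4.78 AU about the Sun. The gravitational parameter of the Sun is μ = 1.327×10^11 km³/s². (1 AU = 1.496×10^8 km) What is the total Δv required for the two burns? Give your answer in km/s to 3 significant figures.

Δv = 13.0 km/s

In km: r₁ = 1.11 × 1.496×10^8 = 1.66056×10^8 km; r₂ = 4.78 × 1.496×10^8 = 7.15088×10^8 km.
The Hohmann ellipse has a_t = (r₁ + r₂)/2 = 4.40572×10^8 km.
At r₁ the circular-orbit speed is v₁ = √(μ/r₁) = 28.26885 km/s.
On the transfer ellipse at r₁, v² = μ(2/r − 1/a) gives v_p = √[μ(2/r₁ − 1/a_t)] = 36.01467 km/s.
First burn Δv₁ = |v_p − v₁| = 7.74582 km/s.
Circular speed at r₂: v₂ = √(μ/r₂) = 13.62247 km/s.
Transfer-orbit speed at r₂: v_a = √[μ(2/r₂ − 1/a_t)] = 8.363240 km/s.
Second burn Δv₂ = |v₂ − v_a| = 5.25923 km/s.
Total Δv = Δv₁ + Δv₂ = 13.01 km/s.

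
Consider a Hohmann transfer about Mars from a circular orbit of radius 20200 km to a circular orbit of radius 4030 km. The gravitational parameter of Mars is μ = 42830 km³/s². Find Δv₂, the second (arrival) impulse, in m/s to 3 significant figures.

The Hohmann ellipse has a_t = (r₁ + r₂)/2 = 12115 km.
Circular speed at r = 4030 km: v_c = √(μ/r) = 3.2600 km/s.
Transfer-orbit speed at the same r (vis-viva, a = a_t): v_t = √[μ(2/r − 1/a_t)] = 4.2095 km/s.
Δv₂ = |v_t − v_c| = |4.2095 − 3.2600| = 0.9495 km/s.

Δv₂ = 950 m/s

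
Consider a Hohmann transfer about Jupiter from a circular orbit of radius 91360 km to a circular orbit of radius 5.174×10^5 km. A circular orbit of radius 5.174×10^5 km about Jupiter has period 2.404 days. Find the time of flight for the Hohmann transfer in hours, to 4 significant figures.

From Kepler's third law T² = 4π²r³/μ at r = 5.174×10^5 km, T = 2.404 days = 2.404 × 86400 s = 2.077056×10^5 s: μ = 4π²r³/T² = 1.26748×10^8 km³/s².
The Hohmann ellipse has a_t = (r₁ + r₂)/2 = 3.0438×10^5 km.
By Kepler's third law the transfer-orbit period is T = 2π√(a_t³/μ), so t = T/2 = 46860 s.
Converting: 46860 s ÷ 3600 s/hour = 13.02 hours.

t = 13.02 hours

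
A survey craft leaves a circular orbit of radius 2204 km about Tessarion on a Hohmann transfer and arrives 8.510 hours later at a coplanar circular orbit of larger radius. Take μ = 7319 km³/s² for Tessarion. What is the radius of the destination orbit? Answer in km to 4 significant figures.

Transfer time t = 8.510 hours = 30636 s, and t = π√(a_t³/μ).
So a_t = (μ t²/π²)^(1/3) = (7319 × (30636)² / π²)^(1/3) = 8862.1 km.
Since a_t = (r₁ + r₂)/2, r₂ = 2a_t − r₁ = 2×8862.1 − 2204 = 15520.2 km.

r₂ = 15520 km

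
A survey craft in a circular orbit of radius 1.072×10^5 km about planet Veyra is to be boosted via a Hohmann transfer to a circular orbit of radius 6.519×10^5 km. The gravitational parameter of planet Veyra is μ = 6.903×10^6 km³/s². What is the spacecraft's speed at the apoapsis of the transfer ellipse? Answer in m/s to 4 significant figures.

The Hohmann ellipse has a_t = (r₁ + r₂)/2 = 3.7955×10^5 km.
At apoapsis, r = 6.519×10^5 km.
Vis-viva: v = √[μ(2/r − 1/a_t)] = √[6.903×10^6 × (2/6.519×10^5 − 1/3.7955×10^5)] = 1.729 km/s.

v = 1729 m/s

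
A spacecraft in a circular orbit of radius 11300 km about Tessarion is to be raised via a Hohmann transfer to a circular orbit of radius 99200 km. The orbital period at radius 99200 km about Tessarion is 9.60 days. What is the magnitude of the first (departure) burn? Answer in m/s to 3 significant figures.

Δv₁ = 757 m/s

From Kepler's third law T² = 4π²r³/μ at r = 99200 km, T = 9.60 days = 9.60 × 86400 s = 8.2944×10^5 s: μ = 4π²r³/T² = 56017.6 km³/s².
Semi-major axis of the transfer orbit: a_t = (11300 + 99200)/2 = 55250 km.
Circular speed at r = 11300 km: v_c = √(μ/r) = 2.2265 km/s.
Vis-viva on the transfer ellipse at r = 11300 km gives v_t = √[μ(2/r − 1/a_t)] = 2.9834 km/s.
Δv₁ = |v_t − v_c| = |2.9834 − 2.2265| = 0.7569 km/s.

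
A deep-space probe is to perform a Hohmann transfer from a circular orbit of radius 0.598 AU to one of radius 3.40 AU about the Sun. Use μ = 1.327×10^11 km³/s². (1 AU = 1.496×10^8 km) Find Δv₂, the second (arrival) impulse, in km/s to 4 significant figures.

Δv₂ = 7.318 km/s

In km: r₁ = 0.598 × 1.496×10^8 = 8.94608×10^7 km; r₂ = 3.40 × 1.496×10^8 = 5.0864×10^8 km.
The Hohmann ellipse has a_t = (r₁ + r₂)/2 = 2.990504×10^8 km.
On the circular orbit at r = 5.0864×10^8 km, v_c = √(μ/r) = 16.152 km/s.
Transfer-orbit speed at the same r (vis-viva, a = a_t): v_t = √[μ(2/r − 1/a_t)] = 8.8343 km/s.
Δv₂ = |v_t − v_c| = |8.8343 − 16.152| = 7.318 km/s.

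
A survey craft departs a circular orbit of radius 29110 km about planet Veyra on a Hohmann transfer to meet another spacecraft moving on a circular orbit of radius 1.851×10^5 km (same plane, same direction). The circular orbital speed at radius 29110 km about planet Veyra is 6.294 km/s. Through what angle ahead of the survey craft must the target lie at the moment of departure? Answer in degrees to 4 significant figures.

φ = 100.8°

From the circular-orbit relation v² = μ/r at r = 29110 km: μ = v²r = (6.294)² × 29110 = 1.15318×10^6 km³/s².
Transfer-ellipse semi-major axis a_t = (r₁ + r₂)/2 = (29110 + 1.851×10^5)/2 = 1.07105×10^5 km.
Transfer time t = π√(a_t³/μ) = 1.02546×10^5 s.
Target angular speed ω₂ = √(μ/r₂³) = 1.34846×10^-5 rad/s.
Angle swept by the target during transfer: ω₂·t = 1.3828 rad = 79.23°.
Arrival is 180° from departure on the ellipse, so φ = 180° − 79.23° = 100.8°.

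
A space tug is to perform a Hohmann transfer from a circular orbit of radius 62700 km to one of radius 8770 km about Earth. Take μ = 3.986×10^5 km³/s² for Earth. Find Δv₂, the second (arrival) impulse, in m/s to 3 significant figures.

Transfer-ellipse semi-major axis a_t = (r₁ + r₂)/2 = (62700 + 8770)/2 = 35735 km.
Circular speed at r = 8770 km: v_c = √(μ/r) = 6.742 km/s.
Vis-viva on the transfer ellipse at r = 8770 km gives v_t = √[μ(2/r − 1/a_t)] = 8.930 km/s.
Δv₂ = |v_t − v_c| = |8.930 − 6.742| = 2.188 km/s.

Δv₂ = 2190 m/s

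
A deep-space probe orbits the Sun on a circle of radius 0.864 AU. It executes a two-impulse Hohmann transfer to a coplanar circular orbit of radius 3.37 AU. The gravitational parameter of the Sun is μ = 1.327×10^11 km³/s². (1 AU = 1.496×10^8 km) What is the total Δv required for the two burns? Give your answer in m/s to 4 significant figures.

Δv = 14240 m/s

In km: r₁ = 0.864 × 1.496×10^8 = 1.292544×10^8 km; r₂ = 3.37 × 1.496×10^8 = 5.04152×10^8 km.
Semi-major axis of the transfer orbit: a_t = (1.292544×10^8 + 5.04152×10^8)/2 = 3.167032×10^8 km.
At r₁ the circular-orbit speed is v₁ = √(μ/r₁) = 32.0415 km/s.
On the transfer ellipse at r₁, v² = μ(2/r − 1/a) gives v_p = √[μ(2/r₁ − 1/a_t)] = 40.4266 km/s.
First burn Δv₁ = |v_p − v₁| = 8.385 km/s.
At r₂, v₂ = √(μ/r₂) = 16.224 km/s.
Transfer-orbit speed at r₂: v_a = √[μ(2/r₂ − 1/a_t)] = 10.365 km/s.
Second burn Δv₂ = |v₂ − v_a| = 5.859 km/s.
Δv = Δv₁ + Δv₂ = 8.385 + 5.859 = 14.24 km/s.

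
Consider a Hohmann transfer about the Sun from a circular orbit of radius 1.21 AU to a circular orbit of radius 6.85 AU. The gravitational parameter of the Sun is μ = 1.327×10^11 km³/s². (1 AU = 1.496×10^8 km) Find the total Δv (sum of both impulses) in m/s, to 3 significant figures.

In km: r₁ = 1.21 × 1.496×10^8 = 1.81016×10^8 km; r₂ = 6.85 × 1.496×10^8 = 1.02476×10^9 km.
The Hohmann ellipse has a_t = (r₁ + r₂)/2 = 6.02888×10^8 km.
Circular speed at r₁: v₁ = √(μ/r₁) = √(1.327×10^11/1.81016×10^8) = 27.076 km/s.
Transfer-orbit speed at r₁ (vis-viva equation): v_p = √[μ(2/r₁ − 1/a_t)] = 35.300 km/s.
First burn Δv₁ = |v_p − v₁| = 8.224 km/s.
At r₂, v₂ = √(μ/r₂) = 11.3795 km/s.
Transfer-orbit speed at r₂: v_a = √[μ(2/r₂ − 1/a_t)] = 6.23540 km/s.
Second burn Δv₂ = |v₂ − v_a| = 5.144 km/s.
Total Δv = Δv₁ + Δv₂ = 13.37 km/s.

Δv = 13400 m/s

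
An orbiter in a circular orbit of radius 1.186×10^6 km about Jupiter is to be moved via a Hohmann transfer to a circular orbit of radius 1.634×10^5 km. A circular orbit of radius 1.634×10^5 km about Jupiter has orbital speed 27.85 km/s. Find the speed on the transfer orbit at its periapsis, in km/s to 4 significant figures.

v = 36.92 km/s

From the circular-orbit relation v² = μ/r at r = 1.634×10^5 km: μ = v²r = (27.85)² × 1.634×10^5 = 1.26737×10^8 km³/s².
Transfer-ellipse semi-major axis a_t = (r₁ + r₂)/2 = (1.186×10^6 + 1.634×10^5)/2 = 6.747×10^5 km.
At periapsis, r = 1.634×10^5 km.
From the vis-viva equation, v = √[μ(2/r − 1/a_t)] = 36.92 km/s.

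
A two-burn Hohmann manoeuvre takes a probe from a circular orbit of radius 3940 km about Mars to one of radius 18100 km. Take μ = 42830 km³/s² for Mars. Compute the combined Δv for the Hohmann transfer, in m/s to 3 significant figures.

Transfer-ellipse semi-major axis a_t = (r₁ + r₂)/2 = (3940 + 18100)/2 = 11020 km.
Circular speed at r₁: v₁ = √(μ/r₁) = √(42830/3940) = 3.2971 km/s.
Transfer-orbit speed at r₁ (vis-viva equation): v_p = √[μ(2/r₁ − 1/a_t)] = 4.2255 km/s.
First burn Δv₁ = |v_p − v₁| = 0.9284 km/s.
At r₂, v₂ = √(μ/r₂) = 1.5383 km/s.
Transfer-orbit speed at r₂: v_a = √[μ(2/r₂ − 1/a_t)] = 0.91980 km/s.
Second burn Δv₂ = |v₂ − v_a| = 0.6185 km/s.
Total Δv = Δv₁ + Δv₂ = 1.547 km/s.

Δv = 1550 m/s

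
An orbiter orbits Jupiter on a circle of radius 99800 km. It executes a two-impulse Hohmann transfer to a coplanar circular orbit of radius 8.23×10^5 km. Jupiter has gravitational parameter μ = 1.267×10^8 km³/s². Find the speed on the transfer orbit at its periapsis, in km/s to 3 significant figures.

v = 47.6 km/s

Transfer-ellipse semi-major axis a_t = (r₁ + r₂)/2 = (99800 + 8.230×10^5)/2 = 4.614×10^5 km.
At periapsis, r = 99800 km.
From the vis-viva equation, v = √[μ(2/r − 1/a_t)] = 47.59 km/s.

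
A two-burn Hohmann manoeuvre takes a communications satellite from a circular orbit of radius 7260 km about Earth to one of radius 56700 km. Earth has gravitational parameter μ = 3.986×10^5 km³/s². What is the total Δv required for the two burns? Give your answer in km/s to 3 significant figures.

Δv = 3.84 km/s

Semi-major axis of the transfer orbit: a_t = (7260 + 56700)/2 = 31980 km.
At r₁ the circular-orbit speed is v₁ = √(μ/r₁) = 7.4097 km/s.
Transfer-orbit speed at r₁ (v² = μ(2/r − 1/a)): v_p = √[μ(2/r₁ − 1/a_t)] = 9.8663 km/s.
First burn Δv₁ = |v_p − v₁| = 2.457 km/s.
Circular speed at r₂: v₂ = √(μ/r₂) = 2.651 km/s.
Transfer-orbit speed at r₂: v_a = √[μ(2/r₂ − 1/a_t)] = 1.263 km/s.
Second burn Δv₂ = |v₂ − v_a| = 1.388 km/s.
Δv = Δv₁ + Δv₂ = 2.457 + 1.388 = 3.845 km/s.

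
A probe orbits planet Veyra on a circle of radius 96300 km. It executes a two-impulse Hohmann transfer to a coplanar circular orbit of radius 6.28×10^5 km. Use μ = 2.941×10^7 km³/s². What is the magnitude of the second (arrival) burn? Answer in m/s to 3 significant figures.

The Hohmann ellipse has a_t = (r₁ + r₂)/2 = 3.6215×10^5 km.
On the circular orbit at r = 6.280×10^5 km, v_c = √(μ/r) = 6.843 km/s.
Vis-viva on the transfer ellipse at r = 6.280×10^5 km gives v_t = √[μ(2/r − 1/a_t)] = 3.529 km/s.
Δv₂ = |v_t − v_c| = |3.529 − 6.843| = 3.314 km/s.

Δv₂ = 3310 m/s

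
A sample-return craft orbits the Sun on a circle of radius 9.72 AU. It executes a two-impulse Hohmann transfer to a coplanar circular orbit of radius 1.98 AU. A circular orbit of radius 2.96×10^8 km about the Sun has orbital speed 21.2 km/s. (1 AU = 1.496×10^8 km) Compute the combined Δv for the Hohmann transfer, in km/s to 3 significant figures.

Δv = 10.1 km/s

From the circular-orbit relation v² = μ/r at r = 2.96×10^8 km: μ = v²r = (21.2)² × 2.96×10^8 = 1.33034×10^11 km³/s².
In km: r₁ = 9.72 × 1.496×10^8 = 1.454112×10^9 km; r₂ = 1.98 × 1.496×10^8 = 2.96208×10^8 km.
The Hohmann ellipse has a_t = (r₁ + r₂)/2 = 8.7516×10^8 km.
Circular speed at r₁: v₁ = √(μ/r₁) = √(1.33034×10^11/1.454112×10^9) = 9.56495 km/s.
Transfer-orbit speed at r₁ (vis-viva equation): v_a = √[μ(2/r₁ − 1/a_t)] = 5.56464 km/s.
First burn Δv₁ = |v_a − v₁| = 4.0003 km/s.
At r₂, v₂ = √(μ/r₂) = 21.19256 km/s.
Transfer-orbit speed at r₂: v_p = √[μ(2/r₂ − 1/a_t)] = 27.31735 km/s.
Second burn Δv₂ = |v₂ − v_p| = 6.1248 km/s.
Total Δv = Δv₁ + Δv₂ = 10.13 km/s.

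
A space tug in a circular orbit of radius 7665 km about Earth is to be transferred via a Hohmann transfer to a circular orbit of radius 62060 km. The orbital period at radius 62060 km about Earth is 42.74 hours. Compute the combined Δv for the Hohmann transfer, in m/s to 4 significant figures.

Δv = 3756 m/s

From Kepler's third law T² = 4π²r³/μ at r = 62060 km, T = 42.74 hours = 42.74 × 3600 s = 1.53864×10^5 s: μ = 4π²r³/T² = 3.98585×10^5 km³/s².
Semi-major axis of the transfer orbit: a_t = (7665 + 62060)/2 = 34862.5 km.
At r₁ the circular-orbit speed is v₁ = √(μ/r₁) = 7.211 km/s.
Transfer-orbit speed at r₁ (v² = μ(2/r − 1/a)): v_p = √[μ(2/r₁ − 1/a_t)] = 9.621 km/s.
First burn Δv₁ = |v_p − v₁| = 2.410 km/s.
Circular speed at r₂: v₂ = √(μ/r₂) = 2.534 km/s.
Transfer-orbit speed at r₂: v_a = √[μ(2/r₂ − 1/a_t)] = 1.188 km/s.
Second burn Δv₂ = |v₂ − v_a| = 1.346 km/s.
Total Δv = Δv₁ + Δv₂ = 3.756 km/s.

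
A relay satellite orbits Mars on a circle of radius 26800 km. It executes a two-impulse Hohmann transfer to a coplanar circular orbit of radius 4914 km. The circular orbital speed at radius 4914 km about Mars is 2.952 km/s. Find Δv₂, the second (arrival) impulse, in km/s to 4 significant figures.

From the circular-orbit relation v² = μ/r at r = 4914 km: μ = v²r = (2.952)² × 4914 = 42822.1 km³/s².
The Hohmann ellipse has a_t = (r₁ + r₂)/2 = 15857 km.
Circular speed at r = 4914 km: v_c = √(μ/r) = 2.9520 km/s.
Transfer-orbit speed at the same r (vis-viva, a = a_t): v_t = √[μ(2/r − 1/a_t)] = 3.8377 km/s.
Δv₂ = |v_t − v_c| = |3.8377 − 2.9520| = 0.8857 km/s.

Δv₂ = 0.8857 km/s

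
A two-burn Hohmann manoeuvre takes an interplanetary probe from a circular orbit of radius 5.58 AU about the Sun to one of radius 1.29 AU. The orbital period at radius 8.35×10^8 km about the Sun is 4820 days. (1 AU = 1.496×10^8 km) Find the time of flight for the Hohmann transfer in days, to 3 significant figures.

t = 1160 days

From Kepler's third law T² = 4π²r³/μ at r = 8.35×10^8 km, T = 4820 days = 4820 × 86400 s = 4.16448×10^8 s: μ = 4π²r³/T² = 1.32525×10^11 km³/s².
In km: r₁ = 5.58 × 1.496×10^8 = 8.34768×10^8 km; r₂ = 1.29 × 1.496×10^8 = 1.92984×10^8 km.
The Hohmann ellipse has a_t = (r₁ + r₂)/2 = 5.13876×10^8 km.
Half the transfer-orbit period gives t = π√(a_t³/μ) = 1.005×10^8 s.
Converting: 1.005×10^8 s ÷ 86400 s/day = 1160 days.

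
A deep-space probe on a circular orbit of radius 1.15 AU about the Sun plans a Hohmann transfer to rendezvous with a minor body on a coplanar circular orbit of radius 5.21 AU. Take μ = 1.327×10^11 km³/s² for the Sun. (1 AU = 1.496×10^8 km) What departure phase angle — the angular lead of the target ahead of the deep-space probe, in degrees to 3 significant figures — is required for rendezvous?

In km: r₁ = 1.15 × 1.496×10^8 = 1.7204×10^8 km; r₂ = 5.21 × 1.496×10^8 = 7.79416×10^8 km.
The Hohmann ellipse has a_t = (r₁ + r₂)/2 = 4.75728×10^8 km.
Transfer time t = π√(a_t³/μ) = 8.949×10^7 s.
The target's mean motion on its circular orbit is ω₂ = √(μ/r₂³) = 1.674×10^-8 rad/s.
Angle swept by the target during transfer: ω₂·t = 1.498 rad = 85.83°.
The deep-space probe traverses 180° on the transfer ellipse, so the target must lead by 180° − 85.83° = 94.2°.

φ = 94.2°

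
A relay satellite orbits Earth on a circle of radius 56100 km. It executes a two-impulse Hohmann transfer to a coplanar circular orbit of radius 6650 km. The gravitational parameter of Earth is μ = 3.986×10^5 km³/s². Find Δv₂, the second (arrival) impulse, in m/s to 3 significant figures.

Δv₂ = 2610 m/s

Transfer-ellipse semi-major axis a_t = (r₁ + r₂)/2 = (56100 + 6650)/2 = 31375 km.
Circular speed at r = 6650 km: v_c = √(μ/r) = 7.742083 km/s.
Transfer-orbit speed at the same r (vis-viva, a = a_t): v_t = √[μ(2/r − 1/a_t)] = 10.35255 km/s.
Δv₂ = |v_t − v_c| = |10.35255 − 7.742083| = 2.610 km/s.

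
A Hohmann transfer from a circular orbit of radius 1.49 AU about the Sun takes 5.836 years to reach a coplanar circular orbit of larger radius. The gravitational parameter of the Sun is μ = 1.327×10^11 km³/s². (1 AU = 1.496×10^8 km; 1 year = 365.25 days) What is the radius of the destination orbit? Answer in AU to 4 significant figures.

In km: r₁ = 1.49 × 1.496×10^8 = 2.22904×10^8 km.
Transfer time t = 5.836 years × 365.25 × 86400 s = 1.841701536×10^8 s, and t = π√(a_t³/μ).
So a_t = (μ t²/π²)^(1/3) = (1.327×10^11 × (1.841701536×10^8)² / π²)^(1/3) = 7.69727×10^8 km.
Since a_t = (r₁ + r₂)/2, r₂ = 2a_t − r₁ = 2×7.69727×10^8 − 2.22904×10^8 = 1.31655×10^9 km.
In AU: r₂ = 1.31655×10^9 / 1.496×10^8 = 8.800 AU.

r₂ = 8.800 AU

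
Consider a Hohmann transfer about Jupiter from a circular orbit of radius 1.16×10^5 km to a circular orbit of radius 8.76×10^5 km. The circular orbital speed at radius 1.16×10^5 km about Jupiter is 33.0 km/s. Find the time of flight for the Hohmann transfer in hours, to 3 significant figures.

From the circular-orbit relation v² = μ/r at r = 1.16×10^5 km: μ = v²r = (33.0)² × 1.16×10^5 = 1.26324×10^8 km³/s².
Transfer-ellipse semi-major axis a_t = (r₁ + r₂)/2 = (1.160×10^5 + 8.760×10^5)/2 = 4.960×10^5 km.
Transfer time t = π√(a_t³/μ) = π√((4.960×10^5)³ / 1.26324×10^8) = 97640 s.
Converting: 97640 s ÷ 3600 s/hour = 27.1 hours.

t = 27.1 hours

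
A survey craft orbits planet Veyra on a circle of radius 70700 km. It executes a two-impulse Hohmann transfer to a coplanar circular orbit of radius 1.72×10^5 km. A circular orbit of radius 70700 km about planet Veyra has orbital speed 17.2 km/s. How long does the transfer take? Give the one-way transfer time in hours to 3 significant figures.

t = 8.07 hours

From the circular-orbit relation v² = μ/r at r = 70700 km: μ = v²r = (17.2)² × 70700 = 2.09159×10^7 km³/s².
Transfer-ellipse semi-major axis a_t = (r₁ + r₂)/2 = (70700 + 1.720×10^5)/2 = 1.2135×10^5 km.
Half the transfer-orbit period gives t = π√(a_t³/μ) = 29040 s.
Converting: 29040 s ÷ 3600 s/hour = 8.07 hours.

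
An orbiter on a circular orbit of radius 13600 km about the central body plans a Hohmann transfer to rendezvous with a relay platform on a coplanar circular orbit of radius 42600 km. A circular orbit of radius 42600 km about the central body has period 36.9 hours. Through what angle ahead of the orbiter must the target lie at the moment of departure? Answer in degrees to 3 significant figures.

From Kepler's third law T² = 4π²r³/μ at r = 42600 km, T = 36.9 hours = 36.9 × 3600 s = 1.3284×10^5 s: μ = 4π²r³/T² = 1.72954×10^5 km³/s².
Semi-major axis of the transfer orbit: a_t = (13600 + 42600)/2 = 28100 km.
Transfer time t = π√(a_t³/μ) = 35580 s.
The target's mean motion on its circular orbit is ω₂ = √(μ/r₂³) = 4.730×10^-5 rad/s.
Angle swept by the target during transfer: ω₂·t = 1.683 rad = 96.43°.
Arrival is 180° from departure on the ellipse, so φ = 180° − 96.43° = 83.6°.

φ = 83.6°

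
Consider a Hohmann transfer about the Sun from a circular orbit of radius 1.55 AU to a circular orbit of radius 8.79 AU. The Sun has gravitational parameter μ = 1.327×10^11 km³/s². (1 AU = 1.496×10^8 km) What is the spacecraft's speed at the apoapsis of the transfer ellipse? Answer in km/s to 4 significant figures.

v = 5.500 km/s

In km: r₁ = 1.55 × 1.496×10^8 = 2.3188×10^8 km; r₂ = 8.79 × 1.496×10^8 = 1.314984×10^9 km.
Semi-major axis of the transfer orbit: a_t = (2.3188×10^8 + 1.314984×10^9)/2 = 7.73432×10^8 km.
The apoapsis of the transfer ellipse is at r = 1.314984×10^9 km.
Applying v² = μ(2/r − 1/a_t): v = 5.500 km/s.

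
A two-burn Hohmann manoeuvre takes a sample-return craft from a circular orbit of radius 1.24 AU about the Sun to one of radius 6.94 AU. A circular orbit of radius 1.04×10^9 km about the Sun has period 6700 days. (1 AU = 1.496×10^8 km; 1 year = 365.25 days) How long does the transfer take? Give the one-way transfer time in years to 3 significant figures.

From Kepler's third law T² = 4π²r³/μ at r = 1.04×10^9 km, T = 6700 days = 6700 × 86400 s = 5.7888×10^8 s: μ = 4π²r³/T² = 1.32520×10^11 km³/s².
In km: r₁ = 1.24 × 1.496×10^8 = 1.85504×10^8 km; r₂ = 6.94 × 1.496×10^8 = 1.038224×10^9 km.
Transfer-ellipse semi-major axis a_t = (r₁ + r₂)/2 = (1.85504×10^8 + 1.038224×10^9)/2 = 6.11864×10^8 km.
Half the transfer-orbit period gives t = π√(a_t³/μ) = 1.306×10^8 s.
Converting: 1.306×10^8 s ÷ 3.15576×10^7 s/year (365.25 × 86400) = 4.14 years.

t = 4.14 years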